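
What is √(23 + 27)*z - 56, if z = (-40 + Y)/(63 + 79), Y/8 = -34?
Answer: -56 - 780*√2/71 ≈ -71.536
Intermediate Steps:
Y = -272 (Y = 8*(-34) = -272)
z = -156/71 (z = (-40 - 272)/(63 + 79) = -312/142 = -312*1/142 = -156/71 ≈ -2.1972)
√(23 + 27)*z - 56 = √(23 + 27)*(-156/71) - 56 = √50*(-156/71) - 56 = (5*√2)*(-156/71) - 56 = -780*√2/71 - 56 = -56 - 780*√2/71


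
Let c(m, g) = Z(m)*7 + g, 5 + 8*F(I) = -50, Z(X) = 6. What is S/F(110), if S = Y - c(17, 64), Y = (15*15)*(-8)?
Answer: 15248/55 ≈ 277.24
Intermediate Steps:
Y = -1800 (Y = 225*(-8) = -1800)
F(I) = -55/8 (F(I) = -5/8 + (⅛)*(-50) = -5/8 - 25/4 = -55/8)
c(m, g) = 42 + g (c(m, g) = 6*7 + g = 42 + g)
S = -1906 (S = -1800 - (42 + 64) = -1800 - 1*106 = -1800 - 106 = -1906)
S/F(110) = -1906/(-55/8) = -1906*(-8/55) = 15248/55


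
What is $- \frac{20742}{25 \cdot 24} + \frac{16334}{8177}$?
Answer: $- \frac{26634489}{817700} \approx -32.572$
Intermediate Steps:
$- \frac{20742}{25 \cdot 24} + \frac{16334}{8177} = - \frac{20742}{600} + 16334 \cdot \frac{1}{8177} = \left(-20742\right) \frac{1}{600} + \frac{16334}{8177} = - \frac{3457}{100} + \frac{16334}{8177} = - \frac{26634489}{817700}$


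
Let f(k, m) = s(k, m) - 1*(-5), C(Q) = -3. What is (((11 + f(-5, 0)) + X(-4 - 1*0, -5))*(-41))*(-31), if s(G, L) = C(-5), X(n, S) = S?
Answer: 10168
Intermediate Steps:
s(G, L) = -3
f(k, m) = 2 (f(k, m) = -3 - 1*(-5) = -3 + 5 = 2)
(((11 + f(-5, 0)) + X(-4 - 1*0, -5))*(-41))*(-31) = (((11 + 2) - 5)*(-41))*(-31) = ((13 - 5)*(-41))*(-31) = (8*(-41))*(-31) = -328*(-31) = 10168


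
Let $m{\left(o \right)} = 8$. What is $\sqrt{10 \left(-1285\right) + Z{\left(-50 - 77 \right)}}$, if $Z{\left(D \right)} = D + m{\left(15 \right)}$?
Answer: $3 i \sqrt{1441} \approx 113.88 i$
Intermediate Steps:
$Z{\left(D \right)} = 8 + D$ ($Z{\left(D \right)} = D + 8 = 8 + D$)
$\sqrt{10 \left(-1285\right) + Z{\left(-50 - 77 \right)}} = \sqrt{10 \left(-1285\right) + \left(8 - 127\right)} = \sqrt{-12850 + \left(8 - 127\right)} = \sqrt{-12850 - 119} = \sqrt{-12969} = 3 i \sqrt{1441}$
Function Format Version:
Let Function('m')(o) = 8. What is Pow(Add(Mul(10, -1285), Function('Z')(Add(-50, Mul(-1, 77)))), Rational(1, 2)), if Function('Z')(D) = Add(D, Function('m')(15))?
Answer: Mul(3, I, Pow(1441, Rational(1, 2))) ≈ Mul(113.88, I)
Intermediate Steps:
Function('Z')(D) = Add(8, D) (Function('Z')(D) = Add(D, 8) = Add(8, D))
Pow(Add(Mul(10, -1285), Function('Z')(Add(-50, Mul(-1, 77)))), Rational(1, 2)) = Pow(Add(Mul(10, -1285), Add(8, Add(-50, Mul(-1, 77)))), Rational(1, 2)) = Pow(Add(-12850, Add(8, Add(-50, -77))), Rational(1, 2)) = Pow(Add(-12850, Add(8, -127)), Rational(1, 2)) = Pow(Add(-12850, -119), Rational(1, 2)) = Pow(-12969, Rational(1, 2)) = Mul(3, I, Pow(1441, Rational(1, 2)))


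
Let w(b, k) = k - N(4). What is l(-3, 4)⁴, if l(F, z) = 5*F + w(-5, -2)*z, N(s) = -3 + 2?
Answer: 130321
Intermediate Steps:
N(s) = -1
w(b, k) = 1 + k (w(b, k) = k - 1*(-1) = k + 1 = 1 + k)
l(F, z) = -z + 5*F (l(F, z) = 5*F + (1 - 2)*z = 5*F - z = -z + 5*F)
l(-3, 4)⁴ = (-1*4 + 5*(-3))⁴ = (-4 - 15)⁴ = (-19)⁴ = 130321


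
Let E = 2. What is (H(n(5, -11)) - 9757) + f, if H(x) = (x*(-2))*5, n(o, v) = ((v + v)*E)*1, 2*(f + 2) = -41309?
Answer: -59947/2 ≈ -29974.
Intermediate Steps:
f = -41313/2 (f = -2 + (½)*(-41309) = -2 - 41309/2 = -41313/2 ≈ -20657.)
n(o, v) = 4*v (n(o, v) = ((v + v)*2)*1 = ((2*v)*2)*1 = (4*v)*1 = 4*v)
H(x) = -10*x (H(x) = -2*x*5 = -10*x)
(H(n(5, -11)) - 9757) + f = (-40*(-11) - 9757) - 41313/2 = (-10*(-44) - 9757) - 41313/2 = (440 - 9757) - 41313/2 = -9317 - 41313/2 = -59947/2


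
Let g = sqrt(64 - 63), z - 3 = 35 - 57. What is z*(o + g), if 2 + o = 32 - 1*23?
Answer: -152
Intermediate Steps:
z = -19 (z = 3 + (35 - 57) = 3 - 22 = -19)
o = 7 (o = -2 + (32 - 1*23) = -2 + (32 - 23) = -2 + 9 = 7)
g = 1 (g = sqrt(1) = 1)
z*(o + g) = -19*(7 + 1) = -19*8 = -152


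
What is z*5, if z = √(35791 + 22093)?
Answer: 10*√14471 ≈ 1203.0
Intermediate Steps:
z = 2*√14471 (z = √57884 = 2*√14471 ≈ 240.59)
z*5 = (2*√14471)*5 = 10*√14471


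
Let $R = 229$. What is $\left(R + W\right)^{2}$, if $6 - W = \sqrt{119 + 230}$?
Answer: $\left(235 - \sqrt{349}\right)^{2} \approx 46794.0$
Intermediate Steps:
$W = 6 - \sqrt{349}$ ($W = 6 - \sqrt{119 + 230} = 6 - \sqrt{349} \approx -12.682$)
$\left(R + W\right)^{2} = \left(229 + \left(6 - \sqrt{349}\right)\right)^{2} = \left(235 - \sqrt{349}\right)^{2}$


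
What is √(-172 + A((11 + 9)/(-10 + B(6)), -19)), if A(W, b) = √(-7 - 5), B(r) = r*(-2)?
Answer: √(-172 + 2*I*√3) ≈ 0.1321 + 13.116*I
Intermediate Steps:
B(r) = -2*r
A(W, b) = 2*I*√3 (A(W, b) = √(-12) = 2*I*√3)
√(-172 + A((11 + 9)/(-10 + B(6)), -19)) = √(-172 + 2*I*√3)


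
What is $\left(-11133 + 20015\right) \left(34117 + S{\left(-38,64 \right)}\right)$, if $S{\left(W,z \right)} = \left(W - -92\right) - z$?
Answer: $302938374$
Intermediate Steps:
$S{\left(W,z \right)} = 92 + W - z$ ($S{\left(W,z \right)} = \left(W + 92\right) - z = \left(92 + W\right) - z = 92 + W - z$)
$\left(-11133 + 20015\right) \left(34117 + S{\left(-38,64 \right)}\right) = \left(-11133 + 20015\right) \left(34117 - 10\right) = 8882 \left(34117 - 10\right) = 8882 \cdot 34107 = 302938374$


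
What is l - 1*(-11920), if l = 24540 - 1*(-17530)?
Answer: 53990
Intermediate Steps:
l = 42070 (l = 24540 + 17530 = 42070)
l - 1*(-11920) = 42070 - 1*(-11920) = 42070 + 11920 = 53990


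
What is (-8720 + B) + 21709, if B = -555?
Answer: 12434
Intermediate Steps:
(-8720 + B) + 21709 = (-8720 - 555) + 21709 = -9275 + 21709 = 12434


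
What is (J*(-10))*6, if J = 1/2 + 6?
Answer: -390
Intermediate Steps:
J = 13/2 (J = 1/2 + 6 = 13/2 ≈ 6.5000)
(J*(-10))*6 = ((13/2)*(-10))*6 = -65*6 = -390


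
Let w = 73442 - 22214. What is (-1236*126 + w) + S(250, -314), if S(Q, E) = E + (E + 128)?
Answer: -105008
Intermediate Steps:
S(Q, E) = 128 + 2*E (S(Q, E) = E + (128 + E) = 128 + 2*E)
w = 51228
(-1236*126 + w) + S(250, -314) = (-1236*126 + 51228) + (128 + 2*(-314)) = (-155736 + 51228) + (128 - 628) = -104508 - 500 = -105008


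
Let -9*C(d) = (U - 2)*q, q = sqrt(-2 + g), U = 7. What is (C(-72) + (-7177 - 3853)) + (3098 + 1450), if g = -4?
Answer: -6482 - 5*I*sqrt(6)/9 ≈ -6482.0 - 1.3608*I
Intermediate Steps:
q = I*sqrt(6) (q = sqrt(-2 - 4) = sqrt(-6) = I*sqrt(6) ≈ 2.4495*I)
C(d) = -5*I*sqrt(6)/9 (C(d) = -(7 - 2)*I*sqrt(6)/9 = -5*I*sqrt(6)/9)
(C(-72) + (-7177 - 3853)) + (3098 + 1450) = (-5*I*sqrt(6)/9 + (-7177 - 3853)) + (3098 + 1450) = (-5*I*sqrt(6)/9 - 11030) + 4548 = (-11030 - 5*I*sqrt(6)/9) + 4548 = -6482 - 5*I*sqrt(6)/9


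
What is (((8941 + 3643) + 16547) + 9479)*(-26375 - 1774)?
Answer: -1086832890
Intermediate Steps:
(((8941 + 3643) + 16547) + 9479)*(-26375 - 1774) = ((12584 + 16547) + 9479)*(-28149) = (29131 + 9479)*(-28149) = 38610*(-28149) = -1086832890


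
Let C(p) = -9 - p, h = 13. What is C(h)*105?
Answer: -2310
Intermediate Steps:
C(h)*105 = (-9 - 1*13)*105 = (-9 - 13)*105 = -22*105 = -2310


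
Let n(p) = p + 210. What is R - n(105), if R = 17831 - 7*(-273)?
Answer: 19427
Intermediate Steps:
R = 19742 (R = 17831 - 1*(-1911) = 17831 + 1911 = 19742)
n(p) = 210 + p
R - n(105) = 19742 - (210 + 105) = 19742 - 1*315 = 19742 - 315 = 19427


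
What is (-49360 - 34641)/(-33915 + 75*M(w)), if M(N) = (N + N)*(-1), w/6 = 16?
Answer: 84001/48315 ≈ 1.7386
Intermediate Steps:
w = 96 (w = 6*16 = 96)
M(N) = -2*N (M(N) = (2*N)*(-1) = -2*N)
(-49360 - 34641)/(-33915 + 75*M(w)) = (-49360 - 34641)/(-33915 + 75*(-2*96)) = -84001/(-33915 + 75*(-192)) = -84001/(-33915 - 14400) = -84001/(-48315) = -84001*(-1/48315) = 84001/48315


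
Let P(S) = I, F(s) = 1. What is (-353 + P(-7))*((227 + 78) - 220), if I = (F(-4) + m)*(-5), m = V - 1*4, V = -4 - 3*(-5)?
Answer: -33405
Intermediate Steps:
V = 11 (V = -4 + 15 = 11)
m = 7 (m = 11 - 1*4 = 11 - 4 = 7)
I = -40 (I = (1 + 7)*(-5) = 8*(-5) = -40)
P(S) = -40
(-353 + P(-7))*((227 + 78) - 220) = (-353 - 40)*((227 + 78) - 220) = -393*(305 - 220) = -393*85 = -33405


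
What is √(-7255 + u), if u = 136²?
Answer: 3*√1249 ≈ 106.02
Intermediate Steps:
u = 18496
√(-7255 + u) = √(-7255 + 18496) = √11241 = 3*√1249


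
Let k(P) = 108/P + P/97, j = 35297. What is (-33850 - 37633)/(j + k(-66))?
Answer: -76272361/37659427 ≈ -2.0253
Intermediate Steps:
k(P) = 108/P + P/97 (k(P) = 108/P + P*(1/97) = 108/P + P/97)
(-33850 - 37633)/(j + k(-66)) = (-33850 - 37633)/(35297 + (108/(-66) + (1/97)*(-66))) = -71483/(35297 + (108*(-1/66) - 66/97)) = -71483/(35297 + (-18/11 - 66/97)) = -71483/(35297 - 2472/1067) = -71483/37659427/1067 = -71483*1067/37659427 = -76272361/37659427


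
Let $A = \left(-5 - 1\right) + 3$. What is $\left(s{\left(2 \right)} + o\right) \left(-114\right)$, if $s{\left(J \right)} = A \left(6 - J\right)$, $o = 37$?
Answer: $-2850$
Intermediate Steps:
$A = -3$ ($A = -6 + 3 = -3$)
$s{\left(J \right)} = -18 + 3 J$ ($s{\left(J \right)} = - 3 \left(6 - J\right) = -18 + 3 J$)
$\left(s{\left(2 \right)} + o\right) \left(-114\right) = \left(\left(-18 + 3 \cdot 2\right) + 37\right) \left(-114\right) = \left(\left(-18 + 6\right) + 37\right) \left(-114\right) = \left(-12 + 37\right) \left(-114\right) = 25 \left(-114\right) = -2850$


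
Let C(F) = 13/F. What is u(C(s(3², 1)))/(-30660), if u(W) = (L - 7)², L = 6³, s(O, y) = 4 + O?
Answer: -43681/30660 ≈ -1.4247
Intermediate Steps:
L = 216
u(W) = 43681 (u(W) = (216 - 7)² = 209² = 43681)
u(C(s(3², 1)))/(-30660) = 43681/(-30660) = 43681*(-1/30660) = -43681/30660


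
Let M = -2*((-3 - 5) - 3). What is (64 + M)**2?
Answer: 7396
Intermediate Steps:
M = 22 (M = -2*(-8 - 3) = -2*(-11) = 22)
(64 + M)**2 = (64 + 22)**2 = 86**2 = 7396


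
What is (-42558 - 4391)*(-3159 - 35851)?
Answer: 1831480490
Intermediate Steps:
(-42558 - 4391)*(-3159 - 35851) = -46949*(-39010) = 1831480490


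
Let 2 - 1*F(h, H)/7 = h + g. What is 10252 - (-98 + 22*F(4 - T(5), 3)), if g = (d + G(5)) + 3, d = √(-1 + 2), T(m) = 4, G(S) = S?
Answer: 11428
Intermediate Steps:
d = 1 (d = √1 = 1)
g = 9 (g = (1 + 5) + 3 = 6 + 3 = 9)
F(h, H) = -49 - 7*h (F(h, H) = 14 - 7*(h + 9) = 14 - 7*(9 + h) = 14 + (-63 - 7*h) = -49 - 7*h)
10252 - (-98 + 22*F(4 - T(5), 3)) = 10252 - (-98 + 22*(-49 - 7*(4 - 1*4))) = 10252 - (-98 + 22*(-49 - 7*(4 - 4))) = 10252 - (-98 + 22*(-49 - 7*0)) = 10252 - (-98 + 22*(-49 + 0)) = 10252 - (-98 + 22*(-49)) = 10252 - (-98 - 1078) = 10252 - 1*(-1176) = 10252 + 1176 = 11428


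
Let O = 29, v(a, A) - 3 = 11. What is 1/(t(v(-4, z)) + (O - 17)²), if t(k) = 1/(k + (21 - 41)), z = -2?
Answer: 6/863 ≈ 0.0069525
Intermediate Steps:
v(a, A) = 14 (v(a, A) = 3 + 11 = 14)
t(k) = 1/(-20 + k) (t(k) = 1/(k - 20) = 1/(-20 + k))
1/(t(v(-4, z)) + (O - 17)²) = 1/(1/(-20 + 14) + (29 - 17)²) = 1/(1/(-6) + 12²) = 1/(-⅙ + 144) = 1/(863/6) = 6/863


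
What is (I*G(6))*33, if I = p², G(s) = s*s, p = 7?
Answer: 58212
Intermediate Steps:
G(s) = s²
I = 49 (I = 7² = 49)
(I*G(6))*33 = (49*6²)*33 = (49*36)*33 = 1764*33 = 58212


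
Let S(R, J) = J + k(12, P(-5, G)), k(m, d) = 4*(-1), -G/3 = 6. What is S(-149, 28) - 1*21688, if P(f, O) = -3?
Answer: -21664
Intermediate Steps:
G = -18 (G = -3*6 = -18)
k(m, d) = -4
S(R, J) = -4 + J (S(R, J) = J - 4 = -4 + J)
S(-149, 28) - 1*21688 = (-4 + 28) - 1*21688 = 24 - 21688 = -21664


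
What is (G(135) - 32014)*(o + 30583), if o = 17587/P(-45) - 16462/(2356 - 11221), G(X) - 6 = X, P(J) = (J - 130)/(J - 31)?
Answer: -377998786016483/310275 ≈ -1.2183e+9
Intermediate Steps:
P(J) = (-130 + J)/(-31 + J)
G(X) = 6 + X
o = 2370389246/310275 (o = 17587/(((-130 - 45)/(-31 - 45))) - 16462/(2356 - 11221) = 17587/((-175/(-76))) - 16462/(-8865) = 17587/((-1/76*(-175))) - 16462*(-1/8865) = 17587/(175/76) + 16462/8865 = 17587*(76/175) + 16462/8865 = 1336612/175 + 16462/8865 = 2370389246/310275 ≈ 7639.6)
(G(135) - 32014)*(o + 30583) = ((6 + 135) - 32014)*(2370389246/310275 + 30583) = (141 - 32014)*(11859529571/310275) = -31873*11859529571/310275 = -377998786016483/310275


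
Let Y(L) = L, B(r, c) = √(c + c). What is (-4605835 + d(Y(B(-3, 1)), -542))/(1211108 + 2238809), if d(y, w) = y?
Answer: -4605835/3449917 + √2/3449917 ≈ -1.3351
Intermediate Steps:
B(r, c) = √2*√c (B(r, c) = √(2*c) = √2*√c)
(-4605835 + d(Y(B(-3, 1)), -542))/(1211108 + 2238809) = (-4605835 + √2*√1)/(1211108 + 2238809) = (-4605835 + √2*1)/3449917 = (-4605835 + √2)*(1/3449917) = -4605835/3449917 + √2/3449917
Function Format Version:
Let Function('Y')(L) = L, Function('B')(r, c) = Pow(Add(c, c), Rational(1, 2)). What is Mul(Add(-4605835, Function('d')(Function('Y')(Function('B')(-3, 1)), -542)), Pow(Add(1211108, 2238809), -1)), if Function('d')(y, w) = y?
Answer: Add(Rational(-4605835, 3449917), Mul(Rational(1, 3449917), Pow(2, Rational(1, 2)))) ≈ -1.3351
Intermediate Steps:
Function('B')(r, c) = Mul(Pow(2, Rational(1, 2)), Pow(c, Rational(1, 2))) (Function('B')(r, c) = Pow(Mul(2, c), Rational(1, 2)) = Mul(Pow(2, Rational(1, 2)), Pow(c, Rational(1, 2))))
Mul(Add(-4605835, Function('d')(Function('Y')(Function('B')(-3, 1)), -542)), Pow(Add(1211108, 2238809), -1)) = Mul(Add(-4605835, Mul(Pow(2, Rational(1, 2)), Pow(1, Rational(1, 2)))), Pow(Add(1211108, 2238809), -1)) = Mul(Add(-4605835, Mul(Pow(2, Rational(1, 2)), 1)), Pow(3449917, -1)) = Mul(Add(-4605835, Pow(2, Rational(1, 2))), Rational(1, 3449917)) = Add(Rational(-4605835, 3449917), Mul(Rational(1, 3449917), Pow(2, Rational(1, 2))))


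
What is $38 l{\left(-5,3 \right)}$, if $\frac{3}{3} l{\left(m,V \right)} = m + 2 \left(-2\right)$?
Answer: $-342$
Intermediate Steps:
$l{\left(m,V \right)} = -4 + m$ ($l{\left(m,V \right)} = m + 2 \left(-2\right) = m - 4 = -4 + m$)
$38 l{\left(-5,3 \right)} = 38 \left(-4 - 5\right) = 38 \left(-9\right) = -342$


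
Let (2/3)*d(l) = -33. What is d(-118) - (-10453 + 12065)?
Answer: -3323/2 ≈ -1661.5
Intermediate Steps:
d(l) = -99/2 (d(l) = (3/2)*(-33) = -99/2)
d(-118) - (-10453 + 12065) = -99/2 - (-10453 + 12065) = -99/2 - 1*1612 = -99/2 - 1612 = -3323/2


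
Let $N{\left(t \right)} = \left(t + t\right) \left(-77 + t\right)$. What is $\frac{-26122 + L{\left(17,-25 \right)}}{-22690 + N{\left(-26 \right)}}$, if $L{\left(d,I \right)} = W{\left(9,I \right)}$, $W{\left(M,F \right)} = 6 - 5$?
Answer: $\frac{8707}{5778} \approx 1.5069$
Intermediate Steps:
$W{\left(M,F \right)} = 1$ ($W{\left(M,F \right)} = 6 - 5 = 1$)
$L{\left(d,I \right)} = 1$
$N{\left(t \right)} = 2 t \left(-77 + t\right)$
$\frac{-26122 + L{\left(17,-25 \right)}}{-22690 + N{\left(-26 \right)}} = \frac{-26122 + 1}{-22690 + 2 \left(-26\right) \left(-77 - 26\right)} = - \frac{26121}{-22690 + 2 \left(-26\right) \left(-103\right)} = - \frac{26121}{-22690 + 5356} = - \frac{26121}{-17334} = \left(-26121\right) \left(- \frac{1}{17334}\right) = \frac{8707}{5778}$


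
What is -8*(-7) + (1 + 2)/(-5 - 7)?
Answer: 223/4 ≈ 55.750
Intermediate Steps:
-8*(-7) + (1 + 2)/(-5 - 7) = 56 + 3/(-12) = 56 + 3*(-1/12) = 56 - 1/4 = 223/4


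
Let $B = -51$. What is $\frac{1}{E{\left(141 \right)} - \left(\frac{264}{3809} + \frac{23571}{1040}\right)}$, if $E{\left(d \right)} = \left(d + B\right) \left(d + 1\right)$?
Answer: $\frac{304720}{3887394177} \approx 7.8387 \cdot 10^{-5}$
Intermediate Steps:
$E{\left(d \right)} = \left(1 + d\right) \left(-51 + d\right)$ ($E{\left(d \right)} = \left(d - 51\right) \left(d + 1\right) = \left(-51 + d\right) \left(1 + d\right) = \left(1 + d\right) \left(-51 + d\right)$)
$\frac{1}{E{\left(141 \right)} - \left(\frac{264}{3809} + \frac{23571}{1040}\right)} = \frac{1}{\left(-51 + 141^{2} - 7050\right) - \left(\frac{264}{3809} + \frac{23571}{1040}\right)} = \frac{1}{\left(-51 + 19881 - 7050\right) - \frac{6927423}{304720}} = \frac{1}{12780 - \frac{6927423}{304720}} = \frac{1}{\frac{3887394177}{304720}} = \frac{304720}{3887394177}$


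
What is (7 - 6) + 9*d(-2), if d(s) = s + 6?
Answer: 37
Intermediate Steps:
d(s) = 6 + s
(7 - 6) + 9*d(-2) = (7 - 6) + 9*(6 - 2) = 1 + 9*4 = 1 + 36 = 37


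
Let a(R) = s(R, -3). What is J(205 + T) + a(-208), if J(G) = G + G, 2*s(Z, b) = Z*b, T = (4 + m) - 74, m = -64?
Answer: 454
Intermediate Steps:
T = -134 (T = (4 - 64) - 74 = -60 - 74 = -134)
s(Z, b) = Z*b/2 (s(Z, b) = (Z*b)/2 = Z*b/2)
a(R) = -3*R/2 (a(R) = (½)*R*(-3) = -3*R/2)
J(G) = 2*G
J(205 + T) + a(-208) = 2*(205 - 134) - 3/2*(-208) = 2*71 + 312 = 142 + 312 = 454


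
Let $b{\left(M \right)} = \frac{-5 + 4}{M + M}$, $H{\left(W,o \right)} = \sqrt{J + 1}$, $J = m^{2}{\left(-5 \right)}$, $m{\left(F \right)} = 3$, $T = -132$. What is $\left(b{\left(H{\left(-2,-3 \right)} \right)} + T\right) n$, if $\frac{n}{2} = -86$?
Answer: $22704 + \frac{43 \sqrt{10}}{5} \approx 22731.0$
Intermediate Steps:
$n = -172$ ($n = 2 \left(-86\right) = -172$)
$J = 9$ ($J = 3^{2} = 9$)
$H{\left(W,o \right)} = \sqrt{10}$ ($H{\left(W,o \right)} = \sqrt{9 + 1} = \sqrt{10}$)
$b{\left(M \right)} = - \frac{1}{2 M}$
$\left(b{\left(H{\left(-2,-3 \right)} \right)} + T\right) n = \left(- \frac{1}{2 \sqrt{10}} - 132\right) \left(-172\right) = \left(- \frac{\frac{1}{10} \sqrt{10}}{2} - 132\right) \left(-172\right) = \left(- \frac{\sqrt{10}}{20} - 132\right) \left(-172\right) = \left(-132 - \frac{\sqrt{10}}{20}\right) \left(-172\right) = 22704 + \frac{43 \sqrt{10}}{5}$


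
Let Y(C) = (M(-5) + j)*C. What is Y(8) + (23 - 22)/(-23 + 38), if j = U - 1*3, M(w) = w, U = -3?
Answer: -1319/15 ≈ -87.933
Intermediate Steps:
j = -6 (j = -3 - 1*3 = -3 - 3 = -6)
Y(C) = -11*C (Y(C) = (-5 - 6)*C = -11*C)
Y(8) + (23 - 22)/(-23 + 38) = -11*8 + (23 - 22)/(-23 + 38) = -88 + 1/15 = -1319/15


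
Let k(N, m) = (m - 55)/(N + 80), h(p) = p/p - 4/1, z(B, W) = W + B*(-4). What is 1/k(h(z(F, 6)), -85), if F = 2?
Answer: -11/20 ≈ -0.55000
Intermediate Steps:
z(B, W) = W - 4*B
h(p) = -3 (h(p) = 1 - 4*1 = 1 - 4 = -3)
k(N, m) = (-55 + m)/(80 + N)
1/k(h(z(F, 6)), -85) = 1/((-55 - 85)/(80 - 3)) = 1/(-140/77) = 1/((1/77)*(-140)) = 1/(-20/11) = -11/20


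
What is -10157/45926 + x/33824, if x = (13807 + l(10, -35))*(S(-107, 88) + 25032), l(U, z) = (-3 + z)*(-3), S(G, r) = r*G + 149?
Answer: 5039393030911/776700512 ≈ 6488.2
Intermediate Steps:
S(G, r) = 149 + G*r (S(G, r) = G*r + 149 = 149 + G*r)
l(U, z) = 9 - 3*z
x = 219464565 (x = (13807 + (9 - 3*(-35)))*((149 - 107*88) + 25032) = (13807 + (9 + 105))*((149 - 9416) + 25032) = (13807 + 114)*(-9267 + 25032) = 13921*15765 = 219464565)
-10157/45926 + x/33824 = -10157/45926 + 219464565/33824 = 5039393030911/776700512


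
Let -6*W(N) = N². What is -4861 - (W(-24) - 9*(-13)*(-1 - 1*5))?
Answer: -4063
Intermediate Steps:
W(N) = -N²/6
-4861 - (W(-24) - 9*(-13)*(-1 - 1*5)) = -4861 - (-⅙*(-24)² - 9*(-13)*(-1 - 1*5)) = -4861 - (-⅙*576 - (-117)*(-1 - 5)) = -4861 - (-96 - (-117)*(-6)) = -4861 - (-96 - 1*702) = -4861 - (-96 - 702) = -4861 - 1*(-798) = -4861 + 798 = -4063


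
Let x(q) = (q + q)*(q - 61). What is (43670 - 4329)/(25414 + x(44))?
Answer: 39341/23918 ≈ 1.6448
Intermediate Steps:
x(q) = 2*q*(-61 + q) (x(q) = (2*q)*(-61 + q) = 2*q*(-61 + q))
(43670 - 4329)/(25414 + x(44)) = (43670 - 4329)/(25414 + 2*44*(-61 + 44)) = 39341/(25414 + 2*44*(-17)) = 39341/(25414 - 1496) = 39341/23918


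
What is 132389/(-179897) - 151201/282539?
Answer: -64605661968/50827918483 ≈ -1.2711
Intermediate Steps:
132389/(-179897) - 151201/282539 = 132389*(-1/179897) - 151201*1/282539 = -132389/179897 - 151201/282539 = -64605661968/50827918483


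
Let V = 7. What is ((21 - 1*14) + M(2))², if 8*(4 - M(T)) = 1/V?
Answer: 378225/3136 ≈ 120.61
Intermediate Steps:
M(T) = 223/56 (M(T) = 4 - ⅛/7 = 4 - ⅛*⅐ = 4 - 1/56 = 223/56)
((21 - 1*14) + M(2))² = ((21 - 1*14) + 223/56)² = ((21 - 14) + 223/56)² = (7 + 223/56)² = (615/56)² = 378225/3136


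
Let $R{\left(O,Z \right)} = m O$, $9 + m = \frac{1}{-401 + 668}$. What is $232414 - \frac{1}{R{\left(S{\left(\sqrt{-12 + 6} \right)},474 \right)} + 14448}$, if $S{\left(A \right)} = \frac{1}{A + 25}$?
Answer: $\frac{1091134302825174100439}{4694787332734370} + \frac{320667 i \sqrt{6}}{4694787332734370} \approx 2.3241 \cdot 10^{5} + 1.6731 \cdot 10^{-10} i$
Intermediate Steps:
$S{\left(A \right)} = \frac{1}{25 + A}$
$m = - \frac{2402}{267}$ ($m = -9 + \frac{1}{-401 + 668} = -9 + \frac{1}{267} = - \frac{2402}{267} \approx -8.9962$)
$R{\left(O,Z \right)} = - \frac{2402 O}{267}$
$232414 - \frac{1}{R{\left(S{\left(\sqrt{-12 + 6} \right)},474 \right)} + 14448} = 232414 - \frac{1}{- \frac{2402}{267 \left(25 + \sqrt{-12 + 6}\right)} + 14448} = 232414 - \frac{1}{- \frac{2402}{267 \left(25 + \sqrt{-6}\right)} + 14448} = 232414 - \frac{1}{- \frac{2402}{267 \left(25 + i \sqrt{6}\right)} + 14448} = 232414 - \frac{1}{14448 - \frac{2402}{267 \left(25 + i \sqrt{6}\right)}}$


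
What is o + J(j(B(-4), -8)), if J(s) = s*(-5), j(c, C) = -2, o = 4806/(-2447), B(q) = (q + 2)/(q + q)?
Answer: 19664/2447 ≈ 8.0360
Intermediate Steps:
B(q) = (2 + q)/(2*q) (B(q) = (2 + q)/((2*q)) = (2 + q)*(1/(2*q)) = (2 + q)/(2*q))
o = -4806/2447 (o = 4806*(-1/2447) = -4806/2447 ≈ -1.9640)
J(s) = -5*s
o + J(j(B(-4), -8)) = -4806/2447 - 5*(-2) = -4806/2447 + 10 = 19664/2447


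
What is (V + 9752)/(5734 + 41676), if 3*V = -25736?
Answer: 32/1293 ≈ 0.024749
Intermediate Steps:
V = -25736/3 (V = (⅓)*(-25736) = -25736/3 ≈ -8578.7)
(V + 9752)/(5734 + 41676) = (-25736/3 + 9752)/(5734 + 41676) = (3520/3)/47410 = (3520/3)*(1/47410) = 32/1293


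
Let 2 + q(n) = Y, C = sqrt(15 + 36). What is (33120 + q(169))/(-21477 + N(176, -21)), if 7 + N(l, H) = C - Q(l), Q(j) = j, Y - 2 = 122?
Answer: -240007240/156385183 - 33242*sqrt(51)/469155549 ≈ -1.5352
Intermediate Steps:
Y = 124 (Y = 2 + 122 = 124)
C = sqrt(51) ≈ 7.1414
N(l, H) = -7 + sqrt(51) - l (N(l, H) = -7 + (sqrt(51) - l) = -7 + sqrt(51) - l)
q(n) = 122 (q(n) = -2 + 124 = 122)
(33120 + q(169))/(-21477 + N(176, -21)) = (33120 + 122)/(-21477 + (-7 + sqrt(51) - 1*176)) = 33242/(-21477 + (-7 + sqrt(51) - 176)) = 33242/(-21477 + (-183 + sqrt(51))) = 33242/(-21660 + sqrt(51))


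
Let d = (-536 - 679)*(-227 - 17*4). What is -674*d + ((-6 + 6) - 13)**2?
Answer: -241578281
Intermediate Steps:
d = 358425 (d = -1215*(-227 - 68) = -1215*(-295) = 358425)
-674*d + ((-6 + 6) - 13)**2 = -674*358425 + ((-6 + 6) - 13)**2 = -241578450 + (0 - 13)**2 = -241578450 + (-13)**2 = -241578450 + 169 = -241578281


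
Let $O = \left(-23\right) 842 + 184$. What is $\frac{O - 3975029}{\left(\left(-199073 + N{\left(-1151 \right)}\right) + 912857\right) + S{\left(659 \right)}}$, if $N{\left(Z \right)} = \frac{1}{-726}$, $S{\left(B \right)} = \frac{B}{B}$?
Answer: $- \frac{2899797186}{518207909} \approx -5.5958$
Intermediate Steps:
$S{\left(B \right)} = 1$
$N{\left(Z \right)} = - \frac{1}{726}$
$O = -19182$ ($O = -19366 + 184 = -19182$)
$\frac{O - 3975029}{\left(\left(-199073 + N{\left(-1151 \right)}\right) + 912857\right) + S{\left(659 \right)}} = \frac{-19182 - 3975029}{\left(\left(-199073 - \frac{1}{726}\right) + 912857\right) + 1} = - \frac{3994211}{\left(- \frac{144526999}{726} + 912857\right) + 1} = - \frac{3994211}{\frac{518207183}{726} + 1} = - \frac{3994211}{\frac{518207909}{726}} = \left(-3994211\right) \frac{726}{518207909} = - \frac{2899797186}{518207909}$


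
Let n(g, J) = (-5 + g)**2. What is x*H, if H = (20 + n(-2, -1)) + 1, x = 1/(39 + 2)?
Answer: 70/41 ≈ 1.7073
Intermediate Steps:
x = 1/41 ≈ 0.024390
H = 70 (H = (20 + (-5 - 2)**2) + 1 = (20 + (-7)**2) + 1 = (20 + 49) + 1 = 69 + 1 = 70)
x*H = (1/41)*70 = 70/41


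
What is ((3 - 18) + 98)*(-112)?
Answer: -9296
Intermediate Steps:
((3 - 18) + 98)*(-112) = (-15 + 98)*(-112) = 83*(-112) = -9296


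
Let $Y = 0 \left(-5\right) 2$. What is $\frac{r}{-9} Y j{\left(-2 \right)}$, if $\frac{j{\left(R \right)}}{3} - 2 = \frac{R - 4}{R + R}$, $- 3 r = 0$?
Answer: $0$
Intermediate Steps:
$r = 0$ ($r = \left(- \frac{1}{3}\right) 0 = 0$)
$j{\left(R \right)} = 6 + \frac{3 \left(-4 + R\right)}{2 R}$ ($j{\left(R \right)} = 6 + 3 \frac{R - 4}{R + R} = 6 + 3 \frac{-4 + R}{2 R} = 6 + \frac{3 \left(-4 + R\right)}{2 R}$)
$Y = 0$ ($Y = 0 \cdot 2 = 0$)
$\frac{r}{-9} Y j{\left(-2 \right)} = \frac{0}{-9} \cdot 0 \left(\frac{15}{2} - \frac{6}{-2}\right) = 0 \left(- \frac{1}{9}\right) 0 \left(\frac{15}{2} - -3\right) = 0 \cdot 0 \left(\frac{15}{2} + 3\right) = 0 \cdot \frac{21}{2} = 0$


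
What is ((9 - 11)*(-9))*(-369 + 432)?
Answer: 1134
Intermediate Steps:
((9 - 11)*(-9))*(-369 + 432) = -2*(-9)*63 = 18*63 = 1134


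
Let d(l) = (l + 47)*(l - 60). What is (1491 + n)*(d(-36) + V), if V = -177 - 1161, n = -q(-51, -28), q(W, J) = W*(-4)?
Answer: -3081078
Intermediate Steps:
q(W, J) = -4*W
n = -204 (n = -(-4)*(-51) = -1*204 = -204)
d(l) = (-60 + l)*(47 + l) (d(l) = (47 + l)*(-60 + l) = (-60 + l)*(47 + l))
V = -1338
(1491 + n)*(d(-36) + V) = (1491 - 204)*((-2820 + (-36)² - 13*(-36)) - 1338) = 1287*((-2820 + 1296 + 468) - 1338) = 1287*(-1056 - 1338) = 1287*(-2394) = -3081078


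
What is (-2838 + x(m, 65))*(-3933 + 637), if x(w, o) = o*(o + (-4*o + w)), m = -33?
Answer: 58200768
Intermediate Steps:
x(w, o) = o*(w - 3*o) (x(w, o) = o*(o + (w - 4*o)) = o*(w - 3*o))
(-2838 + x(m, 65))*(-3933 + 637) = (-2838 + 65*(-33 - 3*65))*(-3933 + 637) = (-2838 + 65*(-33 - 195))*(-3296) = (-2838 + 65*(-228))*(-3296) = (-2838 - 14820)*(-3296) = -17658*(-3296) = 58200768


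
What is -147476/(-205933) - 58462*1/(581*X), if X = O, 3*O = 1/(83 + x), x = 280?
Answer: -1872951865934/17092439 ≈ -1.0958e+5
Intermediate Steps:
O = 1/1089 (O = 1/(3*(83 + 280)) = (⅓)/363 = (⅓)*(1/363) = 1/1089 ≈ 0.00091827)
X = 1/1089 ≈ 0.00091827
-147476/(-205933) - 58462*1/(581*X) = -147476/(-205933) - 58462/((1/1089)*581) = -147476*(-1/205933) - 58462/581/1089 = 21068/29419 - 58462*1089/581 = 21068/29419 - 63665118/581 = -1872951865934/17092439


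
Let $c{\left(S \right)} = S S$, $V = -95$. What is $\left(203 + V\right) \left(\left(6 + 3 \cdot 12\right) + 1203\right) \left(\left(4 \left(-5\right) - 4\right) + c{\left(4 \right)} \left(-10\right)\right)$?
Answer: $-24740640$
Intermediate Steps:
$c{\left(S \right)} = S^{2}$
$\left(203 + V\right) \left(\left(6 + 3 \cdot 12\right) + 1203\right) \left(\left(4 \left(-5\right) - 4\right) + c{\left(4 \right)} \left(-10\right)\right) = \left(203 - 95\right) \left(\left(6 + 3 \cdot 12\right) + 1203\right) \left(\left(4 \left(-5\right) - 4\right) + 4^{2} \left(-10\right)\right) = 108 \left(\left(6 + 36\right) + 1203\right) \left(\left(-20 - 4\right) + 16 \left(-10\right)\right) = 108 \left(42 + 1203\right) \left(-24 - 160\right) = 108 \cdot 1245 \left(-184\right) = 134460 \left(-184\right) = -24740640$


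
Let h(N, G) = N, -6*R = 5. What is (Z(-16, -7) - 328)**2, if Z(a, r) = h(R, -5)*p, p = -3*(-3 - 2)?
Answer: 463761/4 ≈ 1.1594e+5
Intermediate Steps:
R = -5/6 (R = -1/6*5 = -5/6 ≈ -0.83333)
p = 15 (p = -3*(-5) = 15)
Z(a, r) = -25/2 (Z(a, r) = -5/6*15 = -25/2)
(Z(-16, -7) - 328)**2 = (-25/2 - 328)**2 = (-681/2)**2 = 463761/4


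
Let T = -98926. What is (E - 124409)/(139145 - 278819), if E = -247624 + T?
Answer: 470959/139674 ≈ 3.3718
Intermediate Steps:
E = -346550 (E = -247624 - 98926 = -346550)
(E - 124409)/(139145 - 278819) = (-346550 - 124409)/(139145 - 278819) = -470959/(-139674) = -470959*(-1/139674) = 470959/139674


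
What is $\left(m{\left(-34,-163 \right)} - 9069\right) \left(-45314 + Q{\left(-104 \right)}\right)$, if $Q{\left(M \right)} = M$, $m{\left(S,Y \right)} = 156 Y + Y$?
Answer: $1574187880$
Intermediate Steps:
$m{\left(S,Y \right)} = 157 Y$
$\left(m{\left(-34,-163 \right)} - 9069\right) \left(-45314 + Q{\left(-104 \right)}\right) = \left(157 \left(-163\right) - 9069\right) \left(-45314 - 104\right) = \left(-25591 - 9069\right) \left(-45418\right) = \left(-34660\right) \left(-45418\right) = 1574187880$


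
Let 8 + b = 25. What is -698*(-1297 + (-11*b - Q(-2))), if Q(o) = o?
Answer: 1034436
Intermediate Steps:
b = 17 (b = -8 + 25 = 17)
-698*(-1297 + (-11*b - Q(-2))) = -698*(-1297 + (-11*17 - 1*(-2))) = -698*(-1297 + (-187 + 2)) = -698*(-1297 - 185) = -698*(-1482) = 1034436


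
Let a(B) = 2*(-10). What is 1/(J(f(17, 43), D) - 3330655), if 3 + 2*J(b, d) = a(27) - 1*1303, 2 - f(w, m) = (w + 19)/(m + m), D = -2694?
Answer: -1/3331318 ≈ -3.0018e-7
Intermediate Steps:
a(B) = -20
f(w, m) = 2 - (19 + w)/(2*m) (f(w, m) = 2 - (w + 19)/(m + m) = 2 - (19 + w)/(2*m))
J(b, d) = -663 (J(b, d) = -3/2 + (-20 - 1*1303)/2 = -3/2 + (-20 - 1303)/2 = -3/2 + (½)*(-1323) = -3/2 - 1323/2 = -663)
1/(J(f(17, 43), D) - 3330655) = 1/(-663 - 3330655) = 1/(-3331318) = -1/3331318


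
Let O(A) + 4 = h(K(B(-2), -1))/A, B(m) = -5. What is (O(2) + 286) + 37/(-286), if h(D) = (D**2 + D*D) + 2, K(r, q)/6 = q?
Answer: 91197/286 ≈ 318.87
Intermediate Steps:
K(r, q) = 6*q
h(D) = 2 + 2*D**2 (h(D) = (D**2 + D**2) + 2 = 2*D**2 + 2 = 2 + 2*D**2)
O(A) = -4 + 74/A (O(A) = -4 + (2 + 2*(6*(-1))**2)/A = -4 + (2 + 2*(-6)**2)/A = -4 + (2 + 2*36)/A = -4 + (2 + 72)/A = -4 + 74/A)
(O(2) + 286) + 37/(-286) = ((-4 + 74/2) + 286) + 37/(-286) = ((-4 + 74*(1/2)) + 286) + 37*(-1/286) = ((-4 + 37) + 286) - 37/286 = (33 + 286) - 37/286 = 319 - 37/286 = 91197/286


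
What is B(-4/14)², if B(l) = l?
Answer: 4/49 ≈ 0.081633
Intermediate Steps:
B(-4/14)² = (-4/14)² = (-4*1/14)² = (-2/7)² = 4/49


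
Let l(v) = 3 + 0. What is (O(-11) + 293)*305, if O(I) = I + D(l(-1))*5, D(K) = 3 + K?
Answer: 95160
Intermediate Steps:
l(v) = 3
O(I) = 30 + I (O(I) = I + (3 + 3)*5 = I + 6*5 = I + 30 = 30 + I)
(O(-11) + 293)*305 = ((30 - 11) + 293)*305 = (19 + 293)*305 = 312*305 = 95160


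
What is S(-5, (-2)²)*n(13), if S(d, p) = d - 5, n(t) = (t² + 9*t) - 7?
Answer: -2790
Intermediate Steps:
n(t) = -7 + t² + 9*t
S(d, p) = -5 + d
S(-5, (-2)²)*n(13) = (-5 - 5)*(-7 + 13² + 9*13) = -10*(-7 + 169 + 117) = -10*279 = -2790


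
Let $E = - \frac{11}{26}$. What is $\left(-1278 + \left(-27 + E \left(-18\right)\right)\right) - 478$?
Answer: $- \frac{23080}{13} \approx -1775.4$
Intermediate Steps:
$E = - \frac{11}{26}$ ($E = \left(-11\right) \frac{1}{26} = - \frac{11}{26} \approx -0.42308$)
$\left(-1278 + \left(-27 + E \left(-18\right)\right)\right) - 478 = \left(-1278 - \frac{252}{13}\right) - 478 = - \frac{16866}{13} - 478 = - \frac{23080}{13}$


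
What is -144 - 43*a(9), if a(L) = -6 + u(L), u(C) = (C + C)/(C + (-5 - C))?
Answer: 1344/5 ≈ 268.80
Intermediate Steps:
u(C) = -2*C/5 (u(C) = (2*C)/(-5) = (2*C)*(-⅕) = -2*C/5)
a(L) = -6 - 2*L/5
-144 - 43*a(9) = -144 - 43*(-6 - ⅖*9) = -144 - 43*(-6 - 18/5) = -144 - 43*(-48/5) = -144 + 2064/5 = 1344/5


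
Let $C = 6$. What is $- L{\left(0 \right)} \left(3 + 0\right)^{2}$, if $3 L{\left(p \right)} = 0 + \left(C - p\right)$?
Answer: $-18$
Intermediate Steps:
$L{\left(p \right)} = 2 - \frac{p}{3}$ ($L{\left(p \right)} = \frac{0 - \left(-6 + p\right)}{3} = \frac{6 - p}{3} = 2 - \frac{p}{3}$)
$- L{\left(0 \right)} \left(3 + 0\right)^{2} = - (2 - 0) \left(3 + 0\right)^{2} = - (2 + 0) 3^{2} = \left(-1\right) 2 \cdot 9 = \left(-2\right) 9 = -18$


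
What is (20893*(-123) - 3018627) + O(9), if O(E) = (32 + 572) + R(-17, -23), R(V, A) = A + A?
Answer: -5587908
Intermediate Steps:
R(V, A) = 2*A
O(E) = 558 (O(E) = (32 + 572) + 2*(-23) = 604 - 46 = 558)
(20893*(-123) - 3018627) + O(9) = (20893*(-123) - 3018627) + 558 = (-2569839 - 3018627) + 558 = -5588466 + 558 = -5587908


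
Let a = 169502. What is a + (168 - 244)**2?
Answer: 175278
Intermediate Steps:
a + (168 - 244)**2 = 169502 + (168 - 244)**2 = 169502 + (-76)**2 = 169502 + 5776 = 175278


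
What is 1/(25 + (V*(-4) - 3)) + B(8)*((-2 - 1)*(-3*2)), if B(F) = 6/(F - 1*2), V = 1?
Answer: 325/18 ≈ 18.056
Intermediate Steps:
B(F) = 6/(-2 + F) (B(F) = 6/(F - 2) = 6/(-2 + F))
1/(25 + (V*(-4) - 3)) + B(8)*((-2 - 1)*(-3*2)) = 1/(25 + (1*(-4) - 3)) + (6/(-2 + 8))*((-2 - 1)*(-3*2)) = 1/(25 + (-4 - 3)) + (6/6)*(-3*(-6)) = 1/(25 - 7) + (6*(⅙))*18 = 1/18 + 1*18 = 1/18 + 18 = 325/18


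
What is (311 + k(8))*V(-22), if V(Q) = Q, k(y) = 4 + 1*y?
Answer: -7106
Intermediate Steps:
k(y) = 4 + y
(311 + k(8))*V(-22) = (311 + (4 + 8))*(-22) = (311 + 12)*(-22) = 323*(-22) = -7106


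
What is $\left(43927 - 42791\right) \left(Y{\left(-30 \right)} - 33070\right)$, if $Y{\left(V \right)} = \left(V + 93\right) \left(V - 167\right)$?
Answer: $-51666416$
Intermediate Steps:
$Y{\left(V \right)} = \left(-167 + V\right) \left(93 + V\right)$ ($Y{\left(V \right)} = \left(93 + V\right) \left(-167 + V\right) = \left(-167 + V\right) \left(93 + V\right)$)
$\left(43927 - 42791\right) \left(Y{\left(-30 \right)} - 33070\right) = \left(43927 - 42791\right) \left(\left(-15531 + \left(-30\right)^{2} - -2220\right) - 33070\right) = 1136 \left(\left(-15531 + 900 + 2220\right) - 33070\right) = 1136 \left(-12411 - 33070\right) = 1136 \left(-45481\right) = -51666416$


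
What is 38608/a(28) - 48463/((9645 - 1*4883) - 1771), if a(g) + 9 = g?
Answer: 6029249/2991 ≈ 2015.8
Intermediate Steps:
a(g) = -9 + g
38608/a(28) - 48463/((9645 - 1*4883) - 1771) = 38608/(-9 + 28) - 48463/((9645 - 1*4883) - 1771) = 38608/19 - 48463/((9645 - 4883) - 1771) = 38608*(1/19) - 48463/(4762 - 1771) = 2032 - 48463/2991 = 6029249/2991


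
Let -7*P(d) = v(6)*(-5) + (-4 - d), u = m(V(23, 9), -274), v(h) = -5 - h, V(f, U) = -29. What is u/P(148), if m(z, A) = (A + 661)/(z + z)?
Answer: -2709/5626 ≈ -0.48151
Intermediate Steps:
m(z, A) = (661 + A)/(2*z) (m(z, A) = (661 + A)/((2*z)) = (661 + A)*(1/(2*z)) = (661 + A)/(2*z))
u = -387/58 (u = (½)*(661 - 274)/(-29) = (½)*(-1/29)*387 = -387/58 ≈ -6.6724)
P(d) = -51/7 + d/7 (P(d) = -((-5 - 1*6)*(-5) + (-4 - d))/7 = -((-5 - 6)*(-5) + (-4 - d))/7 = -(-11*(-5) + (-4 - d))/7 = -(55 + (-4 - d))/7 = -(51 - d)/7 = -51/7 + d/7)
u/P(148) = -387/(58*(-51/7 + (⅐)*148)) = -387/(58*(-51/7 + 148/7)) = -387/(58*97/7) = -387/58*7/97 = -2709/5626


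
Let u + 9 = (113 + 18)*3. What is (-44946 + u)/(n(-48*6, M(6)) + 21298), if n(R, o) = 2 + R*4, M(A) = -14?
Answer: -7427/3358 ≈ -2.2117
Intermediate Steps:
n(R, o) = 2 + 4*R
u = 384 (u = -9 + (113 + 18)*3 = -9 + 131*3 = -9 + 393 = 384)
(-44946 + u)/(n(-48*6, M(6)) + 21298) = (-44946 + 384)/((2 + 4*(-48*6)) + 21298) = -44562/((2 + 4*(-288)) + 21298) = -44562/((2 - 1152) + 21298) = -44562/(-1150 + 21298) = -44562/20148 = -44562*1/20148 = -7427/3358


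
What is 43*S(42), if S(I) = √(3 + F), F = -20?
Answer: 43*I*√17 ≈ 177.29*I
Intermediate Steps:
S(I) = I*√17 (S(I) = √(3 - 20) = √(-17) = I*√17)
43*S(42) = 43*(I*√17) = 43*I*√17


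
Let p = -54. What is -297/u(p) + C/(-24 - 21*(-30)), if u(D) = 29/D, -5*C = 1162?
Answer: 24280721/43935 ≈ 552.65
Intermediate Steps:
C = -1162/5 (C = -1/5*1162 = -1162/5 ≈ -232.40)
-297/u(p) + C/(-24 - 21*(-30)) = -297/(29/(-54)) - 1162/(5*(-24 - 21*(-30))) = -297/(29*(-1/54)) - 1162/(5*(-24 + 630)) = -297/(-29/54) - 1162/5/606 = -297*(-54/29) - 1162/5*1/606 = 16038/29 - 581/1515 = 24280721/43935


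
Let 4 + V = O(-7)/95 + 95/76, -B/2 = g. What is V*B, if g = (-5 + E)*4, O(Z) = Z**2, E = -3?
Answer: -13584/95 ≈ -142.99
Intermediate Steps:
g = -32 (g = (-5 - 3)*4 = -8*4 = -32)
B = 64 (B = -2*(-32) = 64)
V = -849/380 (V = -4 + ((-7)**2/95 + 95/76) = -4 + (49*(1/95) + 95*(1/76)) = -4 + (49/95 + 5/4) = -4 + 671/380 = -849/380 ≈ -2.2342)
V*B = -849/380*64 = -13584/95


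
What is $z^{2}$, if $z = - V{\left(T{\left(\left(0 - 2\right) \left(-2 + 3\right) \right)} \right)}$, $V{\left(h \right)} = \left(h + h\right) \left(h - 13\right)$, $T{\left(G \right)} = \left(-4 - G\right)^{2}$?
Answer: $5184$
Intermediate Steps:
$V{\left(h \right)} = 2 h \left(-13 + h\right)$
$z = 72$ ($z = - 2 \left(4 + \left(0 - 2\right) \left(-2 + 3\right)\right)^{2} \left(-13 + \left(4 + \left(0 - 2\right) \left(-2 + 3\right)\right)^{2}\right) = - 2 \left(4 - 2\right)^{2} \left(-13 + \left(4 - 2\right)^{2}\right) = - 2 \cdot 2^{2} \left(-13 + 2^{2}\right) = - 2 \cdot 4 \left(-13 + 4\right) = - 2 \cdot 4 \left(-9\right) = \left(-1\right) \left(-72\right) = 72$)
$z^{2} = 72^{2} = 5184$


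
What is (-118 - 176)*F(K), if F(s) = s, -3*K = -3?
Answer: -294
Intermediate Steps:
K = 1 (K = -⅓*(-3) = 1)
(-118 - 176)*F(K) = (-118 - 176)*1 = -294*1 = -294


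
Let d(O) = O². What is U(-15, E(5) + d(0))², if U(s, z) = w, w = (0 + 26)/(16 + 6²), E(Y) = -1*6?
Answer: ¼ ≈ 0.25000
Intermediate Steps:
E(Y) = -6
w = ½ (w = 26/(16 + 36) = 26/52 = 26*(1/52) = ½ ≈ 0.50000)
U(s, z) = ½
U(-15, E(5) + d(0))² = (½)² = ¼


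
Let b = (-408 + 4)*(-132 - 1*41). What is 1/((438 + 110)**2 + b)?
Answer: 1/370196 ≈ 2.7013e-6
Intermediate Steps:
b = 69892 (b = -404*(-132 - 41) = -404*(-173) = 69892)
1/((438 + 110)**2 + b) = 1/((438 + 110)**2 + 69892) = 1/(548**2 + 69892) = 1/(300304 + 69892) = 1/370196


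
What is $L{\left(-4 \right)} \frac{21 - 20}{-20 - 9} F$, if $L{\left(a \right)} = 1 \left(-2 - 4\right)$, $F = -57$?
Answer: $- \frac{342}{29} \approx -11.793$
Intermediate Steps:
$L{\left(a \right)} = -6$ ($L{\left(a \right)} = 1 \left(-6\right) = -6$)
$L{\left(-4 \right)} \frac{21 - 20}{-20 - 9} F = - 6 \frac{21 - 20}{-20 - 9} \left(-57\right) = - 6 \cdot 1 \frac{1}{-29} \left(-57\right) = - 6 \cdot 1 \left(- \frac{1}{29}\right) \left(-57\right) = \left(-6\right) \left(- \frac{1}{29}\right) \left(-57\right) = \frac{6}{29} \left(-57\right) = - \frac{342}{29}$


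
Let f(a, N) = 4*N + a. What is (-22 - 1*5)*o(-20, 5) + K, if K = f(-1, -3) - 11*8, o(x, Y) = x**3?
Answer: 215899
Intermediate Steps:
f(a, N) = a + 4*N
K = -101 (K = (-1 + 4*(-3)) - 11*8 = (-1 - 12) - 88 = -13 - 88 = -101)
(-22 - 1*5)*o(-20, 5) + K = (-22 - 1*5)*(-20)**3 - 101 = (-22 - 5)*(-8000) - 101 = -27*(-8000) - 101 = 216000 - 101 = 215899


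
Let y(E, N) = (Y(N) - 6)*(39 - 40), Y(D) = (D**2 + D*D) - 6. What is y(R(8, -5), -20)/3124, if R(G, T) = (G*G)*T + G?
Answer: -197/781 ≈ -0.25224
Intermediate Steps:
Y(D) = -6 + 2*D**2 (Y(D) = (D**2 + D**2) - 6 = 2*D**2 - 6 = -6 + 2*D**2)
R(G, T) = G + T*G**2 (R(G, T) = G**2*T + G = T*G**2 + G = G + T*G**2)
y(E, N) = 12 - 2*N**2 (y(E, N) = ((-6 + 2*N**2) - 6)*(39 - 40) = (-12 + 2*N**2)*(-1) = 12 - 2*N**2)
y(R(8, -5), -20)/3124 = (12 - 2*(-20)**2)/3124 = (12 - 2*400)*(1/3124) = (12 - 800)*(1/3124) = -788*1/3124 = -197/781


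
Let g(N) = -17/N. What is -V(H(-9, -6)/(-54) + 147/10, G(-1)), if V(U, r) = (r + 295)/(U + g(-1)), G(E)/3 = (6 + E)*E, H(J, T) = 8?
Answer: -10800/1217 ≈ -8.8743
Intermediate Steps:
G(E) = 3*E*(6 + E) (G(E) = 3*((6 + E)*E) = 3*(E*(6 + E)) = 3*E*(6 + E))
V(U, r) = (295 + r)/(17 + U) (V(U, r) = (r + 295)/(U - 17/(-1)) = (295 + r)/(U - 17*(-1)) = (295 + r)/(U + 17) = (295 + r)/(17 + U))
-V(H(-9, -6)/(-54) + 147/10, G(-1)) = -(295 + 3*(-1)*(6 - 1))/(17 + (8/(-54) + 147/10)) = -(295 + 3*(-1)*5)/(17 + (8*(-1/54) + 147*(⅒))) = -(295 - 15)/(17 + (-4/27 + 147/10)) = -280/(17 + 3929/270) = -280/8519/270 = -270*280/8519 = -1*10800/1217 = -10800/1217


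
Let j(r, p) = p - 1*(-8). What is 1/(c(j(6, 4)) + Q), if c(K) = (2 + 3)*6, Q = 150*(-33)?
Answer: -1/4920 ≈ -0.00020325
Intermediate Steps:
j(r, p) = 8 + p (j(r, p) = p + 8 = 8 + p)
Q = -4950
c(K) = 30 (c(K) = 5*6 = 30)
1/(c(j(6, 4)) + Q) = 1/(30 - 4950) = 1/(-4920) = -1/4920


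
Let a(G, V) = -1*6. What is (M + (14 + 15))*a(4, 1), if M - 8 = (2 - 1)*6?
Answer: -258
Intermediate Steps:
a(G, V) = -6
M = 14 (M = 8 + (2 - 1)*6 = 8 + 1*6 = 8 + 6 = 14)
(M + (14 + 15))*a(4, 1) = (14 + (14 + 15))*(-6) = (14 + 29)*(-6) = 43*(-6) = -258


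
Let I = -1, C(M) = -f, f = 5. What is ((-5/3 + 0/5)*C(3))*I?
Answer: -25/3 ≈ -8.3333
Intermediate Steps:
C(M) = -5 (C(M) = -1*5 = -5)
((-5/3 + 0/5)*C(3))*I = ((-5/3 + 0/5)*(-5))*(-1) = ((-5*⅓ + 0*(⅕))*(-5))*(-1) = ((-5/3 + 0)*(-5))*(-1) = -5/3*(-5)*(-1) = (25/3)*(-1) = -25/3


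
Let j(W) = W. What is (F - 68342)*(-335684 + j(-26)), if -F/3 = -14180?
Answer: 8661989420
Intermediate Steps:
F = 42540 (F = -3*(-14180) = 42540)
(F - 68342)*(-335684 + j(-26)) = (42540 - 68342)*(-335684 - 26) = -25802*(-335710) = 8661989420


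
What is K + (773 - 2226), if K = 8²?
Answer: -1389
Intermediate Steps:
K = 64
K + (773 - 2226) = 64 + (773 - 2226) = 64 - 1453 = -1389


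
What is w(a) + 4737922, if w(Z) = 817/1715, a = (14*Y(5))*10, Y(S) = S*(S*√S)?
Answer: 8125537047/1715 ≈ 4.7379e+6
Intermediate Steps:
Y(S) = S^(5/2) (Y(S) = S*S^(3/2) = S^(5/2))
a = 3500*√5 (a = (14*5^(5/2))*10 = (14*(25*√5))*10 = (350*√5)*10 = 3500*√5 ≈ 7826.2)
w(Z) = 817/1715 (w(Z) = 817*(1/1715) = 817/1715)
w(a) + 4737922 = 817/1715 + 4737922 = 8125537047/1715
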